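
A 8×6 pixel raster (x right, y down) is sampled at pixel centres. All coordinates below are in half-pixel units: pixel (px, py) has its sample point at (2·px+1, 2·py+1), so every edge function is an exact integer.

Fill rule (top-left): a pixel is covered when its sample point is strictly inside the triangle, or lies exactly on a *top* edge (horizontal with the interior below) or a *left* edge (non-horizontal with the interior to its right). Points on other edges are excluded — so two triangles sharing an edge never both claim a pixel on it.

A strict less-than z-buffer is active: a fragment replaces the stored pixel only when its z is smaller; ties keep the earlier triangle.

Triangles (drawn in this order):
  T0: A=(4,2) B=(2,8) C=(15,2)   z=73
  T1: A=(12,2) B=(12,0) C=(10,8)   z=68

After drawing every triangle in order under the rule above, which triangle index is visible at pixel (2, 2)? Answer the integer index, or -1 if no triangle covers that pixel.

T0:
  2·area = 66  (B↔C swapped to make it positive)
  edge (4, 2)→(15, 2): d=(11,0) top-left  bias=+0
  edge (15, 2)→(2, 8): d=(-13,6) right/bottom  bias=-1
  edge (2, 8)→(4, 2): d=(2,-6) top-left  bias=+0
    (2,1)@(5, 3): e=[11,47,8] → █
    (3,1)@(7, 3): e=[11,35,20] → █
    (4,1)@(9, 3): e=[11,23,32] → █
    (5,1)@(11, 3): e=[11,11,44] → █
    (6,1)@(13, 3): e=[11,-1,56] → ·
    (1,2)@(3, 5): e=[33,33,0] → █  [on edge]
    (4,2)@(9, 5): e=[33,-3,36] → ·
    (5,2)@(11, 5): e=[33,-15,48] → ·
    (1,3)@(3, 7): e=[55,7,4] → █
    (2,3)@(5, 7): e=[55,-5,16] → ·
    (3,3)@(7, 7): e=[55,-17,28] → ·
    (1,4)@(3, 9): e=[77,-19,8] → ·
    (0,5)@(1, 11): e=[99,-33,0] → ·  [on edge]
  covered (8 px):
    · · · · · · · ·
    · · █ █ █ █ · ·
    · █ █ █ · · · ·
    · █ · · · · · ·
    · · · · · · · ·
    · · · · · · · ·
T1:
  2·area = 4  (B↔C swapped to make it positive)
  edge (12, 2)→(10, 8): d=(-2,6) right/bottom  bias=-1
  edge (10, 8)→(12, 0): d=(2,-8) top-left  bias=+0
  edge (12, 0)→(12, 2): d=(0,2) right/bottom  bias=-1
    (5,2)@(11, 5): e=[0,2,2] → ·  [on edge]
    (4,5)@(9, 11): e=[0,-2,6] → ·  [on edge]
  covered (0 px):
    · · · · · · · ·
    · · · · · · · ·
    · · · · · · · ·
    · · · · · · · ·
    · · · · · · · ·
    · · · · · · · ·

Z-buffer (winner per pixel, '.' = empty):
  . . . . . . . .
  . . 0 0 0 0 . .
  . 0 0 0 . . . .
  . 0 . . . . . .
  . . . . . . . .
  . . . . . . . .

Result: 0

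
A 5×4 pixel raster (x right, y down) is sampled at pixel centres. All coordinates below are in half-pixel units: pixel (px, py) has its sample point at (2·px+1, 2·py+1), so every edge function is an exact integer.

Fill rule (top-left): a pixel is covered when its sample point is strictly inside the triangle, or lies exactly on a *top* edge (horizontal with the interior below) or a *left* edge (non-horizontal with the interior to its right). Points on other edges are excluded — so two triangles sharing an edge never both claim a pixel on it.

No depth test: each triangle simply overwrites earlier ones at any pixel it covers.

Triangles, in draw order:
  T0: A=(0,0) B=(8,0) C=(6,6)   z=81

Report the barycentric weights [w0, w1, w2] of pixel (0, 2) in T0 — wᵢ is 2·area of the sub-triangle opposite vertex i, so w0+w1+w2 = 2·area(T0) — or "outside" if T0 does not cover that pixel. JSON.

T0:
  2·area = 48
  edge (0, 0)→(8, 0): d=(8,0) top-left  bias=+0
  edge (8, 0)→(6, 6): d=(-2,6) right/bottom  bias=-1
  edge (6, 6)→(0, 0): d=(-6,-6) top-left  bias=+0
    (0,0)@(1, 1): e=[8,40,0] → X  [on edge]
    (1,0)@(3, 1): e=[8,28,12] → X
    (2,0)@(5, 1): e=[8,16,24] → X
    (3,0)@(7, 1): e=[8,4,36] → X
    (4,0)@(9, 1): e=[8,-8,48] → .
    (0,1)@(1, 3): e=[24,36,-12] → .
    (1,1)@(3, 3): e=[24,24,0] → X  [on edge]
    (3,1)@(7, 3): e=[24,0,24] → .  [on edge]
    (1,2)@(3, 5): e=[40,20,-12] → .
    (2,2)@(5, 5): e=[40,8,0] → X  [on edge]
    (3,2)@(7, 5): e=[40,-4,12] → .
    (2,3)@(5, 7): e=[56,4,-12] → .
    (3,3)@(7, 7): e=[56,-8,0] → .  [on edge]
  covered (7 px):
    X X X X .
    . X X . .
    . . X . .
    . . . . .

Final: "outside"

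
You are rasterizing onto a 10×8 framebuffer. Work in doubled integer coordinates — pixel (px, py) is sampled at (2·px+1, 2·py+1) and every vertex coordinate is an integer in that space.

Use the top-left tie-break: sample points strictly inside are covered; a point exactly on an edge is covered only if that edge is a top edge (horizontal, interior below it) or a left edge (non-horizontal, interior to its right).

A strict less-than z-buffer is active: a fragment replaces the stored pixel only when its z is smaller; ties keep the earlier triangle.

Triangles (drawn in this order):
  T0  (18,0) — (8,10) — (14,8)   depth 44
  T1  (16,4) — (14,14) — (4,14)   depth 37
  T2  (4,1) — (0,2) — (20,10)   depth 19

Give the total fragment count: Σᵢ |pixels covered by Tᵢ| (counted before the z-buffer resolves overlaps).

T0:
  2·area = 40  (B↔C swapped to make it positive)
  edge (18, 0)→(14, 8): d=(-4,8) right/bottom  bias=-1
  edge (14, 8)→(8, 10): d=(-6,2) right/bottom  bias=-1
  edge (8, 10)→(18, 0): d=(10,-10) top-left  bias=+0
    (8,0)@(17, 1): e=[4,36,0] → #  [on edge]
    (9,0)@(19, 1): e=[-12,32,20] → ·
    (7,1)@(15, 3): e=[12,28,0] → #  [on edge]
    (8,1)@(17, 3): e=[-4,24,20] → ·
    (6,2)@(13, 5): e=[20,20,0] → #  [on edge]
    (8,2)@(17, 5): e=[-12,12,40] → ·
    (5,3)@(11, 7): e=[28,12,0] → #  [on edge]
    (7,3)@(15, 7): e=[-4,4,40] → ·
    (8,3)@(17, 7): e=[-20,0,60] → ·  [on edge]
    (4,4)@(9, 9): e=[36,4,0] → #  [on edge]
    (5,4)@(11, 9): e=[20,0,20] → ·  [on edge]
    (6,4)@(13, 9): e=[4,-4,40] → ·
    (2,5)@(5, 11): e=[60,0,-20] → ·  [on edge]
    (3,5)@(7, 11): e=[44,-4,0] → ·  [on edge]
    (2,6)@(5, 13): e=[52,-12,0] → ·  [on edge]
    (1,7)@(3, 15): e=[60,-20,0] → ·  [on edge]
  covered (7 px):
    · · · · · · · · # ·
    · · · · · · · # · ·
    · · · · · · # # · ·
    · · · · · # # · · ·
    · · · · # · · · · ·
    · · · · · · · · · ·
    · · · · · · · · · ·
    · · · · · · · · · ·
T1:
  2·area = 100
  edge (16, 4)→(14, 14): d=(-2,10) right/bottom  bias=-1
  edge (14, 14)→(4, 14): d=(-10,0) right/bottom  bias=-1
  edge (4, 14)→(16, 4): d=(12,-10) top-left  bias=+0
    (7,2)@(15, 5): e=[8,90,2] → #
    (8,2)@(17, 5): e=[-12,90,22] → ·
    (6,3)@(13, 7): e=[24,70,6] → #
    (8,3)@(17, 7): e=[-16,70,46] → ·
    (5,4)@(11, 9): e=[40,50,10] → #
    (7,4)@(15, 9): e=[0,50,50] → ·  [on edge]
    (4,5)@(9, 11): e=[56,30,14] → #
    (7,5)@(15, 11): e=[-4,30,74] → ·
    (3,6)@(7, 13): e=[72,10,18] → #
    (7,6)@(15, 13): e=[-8,10,98] → ·
    (3,7)@(7, 15): e=[68,-10,42] → ·
    (4,7)@(9, 15): e=[48,-10,62] → ·
  covered (12 px):
    · · · · · · · · · ·
    · · · · · · · · · ·
    · · · · · · · # · ·
    · · · · · · # # · ·
    · · · · · # # · · ·
    · · · · # # # · · ·
    · · · # # # # · · ·
    · · · · · · · · · ·
T2:
  2·area = 52  (B↔C swapped to make it positive)
  edge (4, 1)→(20, 10): d=(16,9) right/bottom  bias=-1
  edge (20, 10)→(0, 2): d=(-20,-8) top-left  bias=+0
  edge (0, 2)→(4, 1): d=(4,-1) top-left  bias=+0
    (1,1)@(3, 3): e=[41,4,7] → #
    (2,1)@(5, 3): e=[23,20,9] → #
    (3,1)@(7, 3): e=[5,36,11] → #
    (4,1)@(9, 3): e=[-13,52,13] → ·
    (1,2)@(3, 5): e=[73,-36,15] → ·
    (2,2)@(5, 5): e=[55,-20,17] → ·
    (3,2)@(7, 5): e=[37,-4,19] → ·
    (4,2)@(9, 5): e=[19,12,21] → #
    (5,2)@(11, 5): e=[1,28,23] → #
    (6,2)@(13, 5): e=[-17,44,25] → ·
    (4,3)@(9, 7): e=[51,-28,29] → ·
    (5,3)@(11, 7): e=[33,-12,31] → ·
  covered (6 px):
    · · · · · · · · · ·
    · # # # · · · · · ·
    · · · · # # · · · ·
    · · · · · · # · · ·
    · · · · · · · · · ·
    · · · · · · · · · ·
    · · · · · · · · · ·
    · · · · · · · · · ·

Result: 25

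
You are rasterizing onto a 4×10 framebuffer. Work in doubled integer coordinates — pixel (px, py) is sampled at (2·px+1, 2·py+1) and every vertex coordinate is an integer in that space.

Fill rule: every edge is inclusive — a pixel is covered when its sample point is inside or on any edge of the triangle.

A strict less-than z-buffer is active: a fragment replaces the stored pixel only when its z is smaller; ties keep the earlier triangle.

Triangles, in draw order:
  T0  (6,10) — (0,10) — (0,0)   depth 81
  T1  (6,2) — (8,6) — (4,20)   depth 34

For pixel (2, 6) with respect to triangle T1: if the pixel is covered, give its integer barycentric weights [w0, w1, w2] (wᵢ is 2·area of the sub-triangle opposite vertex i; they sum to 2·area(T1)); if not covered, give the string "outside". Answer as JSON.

T0:
  2·area = 60
  edge (6, 10)→(0, 10): d=(-6,0) inclusive
  edge (0, 10)→(0, 0): d=(0,-10) inclusive
  edge (0, 0)→(6, 10): d=(6,10) inclusive
    (0,1)@(1, 3): e=[42,10,8] → X
    (1,1)@(3, 3): e=[42,30,-12] → .
    (0,2)@(1, 5): e=[30,10,20] → X
    (1,2)@(3, 5): e=[30,30,0] → X  [on edge]
    (2,2)@(5, 5): e=[30,50,-20] → .
    (0,3)@(1, 7): e=[18,10,32] → X
    (2,3)@(5, 7): e=[18,50,-8] → .
    (0,4)@(1, 9): e=[6,10,44] → X
    (2,4)@(5, 9): e=[6,50,4] → X
    (3,4)@(7, 9): e=[6,70,-16] → .
    (0,5)@(1, 11): e=[-6,10,56] → .
    (1,5)@(3, 11): e=[-6,30,36] → .
  covered (8 px):
    . . . .
    X . . .
    X X . .
    X X . .
    X X X .
    . . . .
    . . . .
    . . . .
    . . . .
    . . . .
T1:
  2·area = 44
  edge (6, 2)→(8, 6): d=(2,4) inclusive
  edge (8, 6)→(4, 20): d=(-4,14) inclusive
  edge (4, 20)→(6, 2): d=(2,-18) inclusive
    (3,2)@(7, 5): e=[2,18,24] → X
    (3,3)@(7, 7): e=[6,10,28] → X
    (3,4)@(7, 9): e=[10,2,32] → X
    (2,5)@(5, 11): e=[22,22,0] → X  [on edge]
    (3,5)@(7, 11): e=[14,-6,36] → .
    (2,6)@(5, 13): e=[26,14,4] → X
    (3,6)@(7, 13): e=[18,-14,40] → .
    (2,7)@(5, 15): e=[30,6,8] → X
    (3,7)@(7, 15): e=[22,-22,44] → .
    (2,8)@(5, 17): e=[34,-2,12] → .
  covered (6 px):
    . . . .
    . . . .
    . . . X
    . . . X
    . . . X
    . . X .
    . . X .
    . . X .
    . . . .
    . . . .

Result: [14,4,26]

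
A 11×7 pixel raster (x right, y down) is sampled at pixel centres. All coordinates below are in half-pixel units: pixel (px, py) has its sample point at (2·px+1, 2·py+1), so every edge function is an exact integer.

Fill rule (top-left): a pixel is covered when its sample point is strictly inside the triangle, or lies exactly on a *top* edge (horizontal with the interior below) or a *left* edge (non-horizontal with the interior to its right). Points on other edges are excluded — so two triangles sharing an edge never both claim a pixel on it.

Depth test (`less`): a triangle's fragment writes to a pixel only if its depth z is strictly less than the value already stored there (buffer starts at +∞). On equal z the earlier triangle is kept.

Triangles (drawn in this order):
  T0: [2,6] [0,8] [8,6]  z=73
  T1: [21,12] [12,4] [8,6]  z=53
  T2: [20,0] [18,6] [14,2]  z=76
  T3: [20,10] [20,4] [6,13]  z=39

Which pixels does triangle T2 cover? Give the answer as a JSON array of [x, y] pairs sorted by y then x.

T0:
  2·area = 12  (B↔C swapped to make it positive)
  edge (2, 6)→(8, 6): d=(6,0) top-left  bias=+0
  edge (8, 6)→(0, 8): d=(-8,2) right/bottom  bias=-1
  edge (0, 8)→(2, 6): d=(2,-2) top-left  bias=+0
    (3,0)@(7, 1): e=[-30,42,0] → .  [on edge]
    (2,1)@(5, 3): e=[-18,30,0] → .  [on edge]
    (1,2)@(3, 5): e=[-6,18,0] → .  [on edge]
    (0,3)@(1, 7): e=[6,6,0] → X  [on edge]
    (1,3)@(3, 7): e=[6,2,4] → X
    (2,3)@(5, 7): e=[6,-2,8] → .
    (0,4)@(1, 9): e=[18,-10,4] → .
    (1,4)@(3, 9): e=[18,-14,8] → .
  covered (2 px):
    . . . . . . . . . . .
    . . . . . . . . . . .
    . . . . . . . . . . .
    X X . . . . . . . . .
    . . . . . . . . . . .
    . . . . . . . . . . .
    . . . . . . . . . . .
T1:
  2·area = 50  (B↔C swapped to make it positive)
  edge (21, 12)→(8, 6): d=(-13,-6) top-left  bias=+0
  edge (8, 6)→(12, 4): d=(4,-2) top-left  bias=+0
  edge (12, 4)→(21, 12): d=(9,8) right/bottom  bias=-1
    (5,2)@(11, 5): e=[31,2,17] → X
    (6,2)@(13, 5): e=[43,6,1] → X
    (7,2)@(15, 5): e=[55,10,-15] → .
    (5,3)@(11, 7): e=[5,10,35] → X
    (7,3)@(15, 7): e=[29,18,3] → X
    (8,3)@(17, 7): e=[41,22,-13] → .
    (5,4)@(11, 9): e=[-21,18,53] → .
    (6,4)@(13, 9): e=[-9,22,37] → .
    (7,4)@(15, 9): e=[3,26,21] → X
    (8,4)@(17, 9): e=[15,30,5] → X
    (9,4)@(19, 9): e=[27,34,-11] → .
    (7,5)@(15, 11): e=[-23,34,39] → .
  covered (8 px):
    . . . . . . . . . . .
    . . . . . . . . . . .
    . . . . . X X . . . .
    . . . . . X X X . . .
    . . . . . . . X X . .
    . . . . . . . . . X .
    . . . . . . . . . . .
T2:
  2·area = 32
  edge (20, 0)→(18, 6): d=(-2,6) right/bottom  bias=-1
  edge (18, 6)→(14, 2): d=(-4,-4) top-left  bias=+0
  edge (14, 2)→(20, 0): d=(6,-2) top-left  bias=+0
    (6,0)@(13, 1): e=[40,0,-8] → .  [on edge]
    (8,0)@(17, 1): e=[16,16,0] → X  [on edge]
    (9,0)@(19, 1): e=[4,24,4] → X
    (10,0)@(21, 1): e=[-8,32,8] → .
    (5,1)@(11, 3): e=[48,-16,0] → .  [on edge]
    (7,1)@(15, 3): e=[24,0,8] → X  [on edge]
    (9,1)@(19, 3): e=[0,16,16] → .  [on edge]
    (2,2)@(5, 5): e=[80,-48,0] → .  [on edge]
    (7,2)@(15, 5): e=[20,-8,20] → .
    (8,2)@(17, 5): e=[8,0,24] → X  [on edge]
    (9,2)@(19, 5): e=[-4,8,28] → .
    (8,3)@(17, 7): e=[4,-8,36] → .
    (9,3)@(19, 7): e=[-8,0,40] → .  [on edge]
    (8,4)@(17, 9): e=[0,-16,48] → .  [on edge]
    (10,4)@(21, 9): e=[-24,0,56] → .  [on edge]
  covered (5 px):
    . . . . . . . . X X .
    . . . . . . . X X . .
    . . . . . . . . X . .
    . . . . . . . . . . .
    . . . . . . . . . . .
    . . . . . . . . . . .
    . . . . . . . . . . .
T3:
  2·area = 84  (B↔C swapped to make it positive)
  edge (20, 10)→(6, 13): d=(-14,3) right/bottom  bias=-1
  edge (6, 13)→(20, 4): d=(14,-9) top-left  bias=+0
  edge (20, 4)→(20, 10): d=(0,6) right/bottom  bias=-1
    (9,2)@(19, 5): e=[73,5,6] → X
    (10,2)@(21, 5): e=[67,23,-6] → .
    (8,3)@(17, 7): e=[51,15,18] → X
    (10,3)@(21, 7): e=[39,51,-6] → .
    (6,4)@(13, 9): e=[35,7,42] → X
    (7,4)@(15, 9): e=[29,25,30] → X
    (10,4)@(21, 9): e=[11,79,-6] → .
    (5,5)@(11, 11): e=[13,17,54] → X
    (8,5)@(17, 11): e=[-5,71,18] → .
    (9,5)@(19, 11): e=[-11,89,6] → .
    (5,6)@(11, 13): e=[-15,45,54] → .
    (6,6)@(13, 13): e=[-21,63,42] → .
  covered (10 px):
    . . . . . . . . . . .
    . . . . . . . . . . .
    . . . . . . . . . X .
    . . . . . . . . X X .
    . . . . . . X X X X .
    . . . . . X X X . . .
    . . . . . . . . . . .

Result: [[8,0],[9,0],[7,1],[8,1],[8,2]]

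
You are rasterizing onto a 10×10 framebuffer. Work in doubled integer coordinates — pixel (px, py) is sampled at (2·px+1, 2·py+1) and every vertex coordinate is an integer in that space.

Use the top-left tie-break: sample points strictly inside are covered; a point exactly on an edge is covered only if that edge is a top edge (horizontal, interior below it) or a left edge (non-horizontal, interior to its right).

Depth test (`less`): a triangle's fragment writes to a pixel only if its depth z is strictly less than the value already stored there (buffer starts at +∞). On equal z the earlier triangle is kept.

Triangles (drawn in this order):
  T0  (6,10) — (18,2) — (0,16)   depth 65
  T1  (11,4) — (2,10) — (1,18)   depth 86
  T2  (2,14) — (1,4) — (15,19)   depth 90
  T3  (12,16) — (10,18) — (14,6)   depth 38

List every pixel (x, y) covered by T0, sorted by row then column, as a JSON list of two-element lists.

T0:
  2·area = 24
  edge (6, 10)→(18, 2): d=(12,-8) top-left  bias=+0
  edge (18, 2)→(0, 16): d=(-18,14) right/bottom  bias=-1
  edge (0, 16)→(6, 10): d=(6,-6) top-left  bias=+0
    (7,0)@(15, 1): e=[-36,60,0] → ·  [on edge]
    (6,1)@(13, 3): e=[-28,52,0] → ·  [on edge]
    (5,2)@(11, 5): e=[-20,44,0] → ·  [on edge]
    (4,3)@(9, 7): e=[-12,36,0] → ·  [on edge]
    (5,3)@(11, 7): e=[4,8,12] → #
    (6,3)@(13, 7): e=[20,-20,24] → ·
    (3,4)@(7, 9): e=[-4,28,0] → ·  [on edge]
    (4,4)@(9, 9): e=[12,0,12] → ·  [on edge]
    (5,4)@(11, 9): e=[28,-28,24] → ·
    (2,5)@(5, 11): e=[4,20,0] → #  [on edge]
    (3,5)@(7, 11): e=[20,-8,12] → ·
    (1,6)@(3, 13): e=[12,12,0] → #  [on edge]
    (0,7)@(1, 15): e=[20,4,0] → #  [on edge]
  covered (4 px):
    · · · · · · · · · ·
    · · · · · · · · · ·
    · · · · · · · · · ·
    · · · · · # · · · ·
    · · · · · · · · · ·
    · · # · · · · · · ·
    · # · · · · · · · ·
    # · · · · · · · · ·
    · · · · · · · · · ·
    · · · · · · · · · ·
T1:
  2·area = 66  (B↔C swapped to make it positive)
  edge (11, 4)→(1, 18): d=(-10,14) right/bottom  bias=-1
  edge (1, 18)→(2, 10): d=(1,-8) top-left  bias=+0
  edge (2, 10)→(11, 4): d=(9,-6) top-left  bias=+0
    (3,3)@(7, 7): e=[26,37,3] → #
    (4,3)@(9, 7): e=[-2,53,15] → ·
    (2,4)@(5, 9): e=[34,23,9] → #
    (4,4)@(9, 9): e=[-22,55,33] → ·
    (1,5)@(3, 11): e=[42,9,15] → #
    (3,5)@(7, 11): e=[-14,41,39] → ·
    (1,6)@(3, 13): e=[22,11,33] → #
    (2,6)@(5, 13): e=[-6,27,45] → ·
    (1,7)@(3, 15): e=[2,13,51] → #
    (2,7)@(5, 15): e=[-26,29,63] → ·
    (1,8)@(3, 17): e=[-18,15,69] → ·
  covered (7 px):
    · · · · · · · · · ·
    · · · · · · · · · ·
    · · · · · · · · · ·
    · · · # · · · · · ·
    · · # # · · · · · ·
    · # # · · · · · · ·
    · # · · · · · · · ·
    · # · · · · · · · ·
    · · · · · · · · · ·
    · · · · · · · · · ·
T2:
  2·area = 125
  edge (2, 14)→(1, 4): d=(-1,-10) top-left  bias=+0
  edge (1, 4)→(15, 19): d=(14,15) right/bottom  bias=-1
  edge (15, 19)→(2, 14): d=(-13,-5) top-left  bias=+0
    (1,3)@(3, 7): e=[17,12,96] → #
    (2,3)@(5, 7): e=[37,-18,106] → ·
    (1,4)@(3, 9): e=[15,40,70] → #
    (2,4)@(5, 9): e=[35,10,80] → #
    (3,4)@(7, 9): e=[55,-20,90] → ·
    (1,5)@(3, 11): e=[13,68,44] → #
    (3,5)@(7, 11): e=[53,8,64] → #
    (4,5)@(9, 11): e=[73,-22,74] → ·
    (1,6)@(3, 13): e=[11,96,18] → #
    (4,6)@(9, 13): e=[71,6,48] → #
    (5,6)@(11, 13): e=[91,-24,58] → ·
    (1,7)@(3, 15): e=[9,124,-8] → ·
    (7,9)@(15, 19): e=[125,0,0] → ·  [on edge]
  covered (16 px):
    · · · · · · · · · ·
    · · · · · · · · · ·
    · · · · · · · · · ·
    · # · · · · · · · ·
    · # # · · · · · · ·
    · # # # · · · · · ·
    · # # # # · · · · ·
    · · # # # # · · · ·
    · · · · · # # · · ·
    · · · · · · · · · ·
T3:
  2·area = 16
  edge (12, 16)→(10, 18): d=(-2,2) right/bottom  bias=-1
  edge (10, 18)→(14, 6): d=(4,-12) top-left  bias=+0
  edge (14, 6)→(12, 16): d=(-2,10) right/bottom  bias=-1
    (7,0)@(15, 1): e=[24,-8,0] → ·  [on edge]
    (7,1)@(15, 3): e=[20,0,-4] → ·  [on edge]
    (6,4)@(13, 9): e=[12,0,4] → #  [on edge]
    (7,4)@(15, 9): e=[8,24,-16] → ·
    (9,4)@(19, 9): e=[0,72,-56] → ·  [on edge]
    (6,5)@(13, 11): e=[8,8,0] → ·  [on edge]
    (8,5)@(17, 11): e=[0,56,-40] → ·  [on edge]
    (7,6)@(15, 13): e=[0,40,-24] → ·  [on edge]
    (5,7)@(11, 15): e=[4,0,12] → #  [on edge]
    (6,7)@(13, 15): e=[0,24,-8] → ·  [on edge]
    (5,8)@(11, 17): e=[0,8,8] → ·  [on edge]
    (4,9)@(9, 19): e=[0,-8,24] → ·  [on edge]
  covered (2 px):
    · · · · · · · · · ·
    · · · · · · · · · ·
    · · · · · · · · · ·
    · · · · · · · · · ·
    · · · · · · # · · ·
    · · · · · · · · · ·
    · · · · · · · · · ·
    · · · · · # · · · ·
    · · · · · · · · · ·
    · · · · · · · · · ·

Final: [[5,3],[2,5],[1,6],[0,7]]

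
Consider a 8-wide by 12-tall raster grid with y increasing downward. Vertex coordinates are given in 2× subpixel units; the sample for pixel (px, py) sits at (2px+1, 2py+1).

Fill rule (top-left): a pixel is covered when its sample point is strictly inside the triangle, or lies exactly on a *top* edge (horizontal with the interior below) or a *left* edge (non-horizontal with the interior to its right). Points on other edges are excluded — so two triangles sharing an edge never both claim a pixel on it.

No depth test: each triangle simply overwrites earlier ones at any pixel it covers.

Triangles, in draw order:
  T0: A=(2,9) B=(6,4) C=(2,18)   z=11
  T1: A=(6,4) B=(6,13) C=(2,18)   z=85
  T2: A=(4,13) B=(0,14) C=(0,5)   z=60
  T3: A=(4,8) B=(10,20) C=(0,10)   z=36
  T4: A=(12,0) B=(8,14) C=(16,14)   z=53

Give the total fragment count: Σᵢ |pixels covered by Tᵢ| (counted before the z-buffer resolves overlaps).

T0:
  2·area = 36
  edge (2, 9)→(6, 4): d=(4,-5) top-left  bias=+0
  edge (6, 4)→(2, 18): d=(-4,14) right/bottom  bias=-1
  edge (2, 18)→(2, 9): d=(0,-9) top-left  bias=+0
    (2,3)@(5, 7): e=[7,2,27] → █
    (3,3)@(7, 7): e=[17,-26,45] → ·
    (1,4)@(3, 9): e=[5,22,9] → █
    (2,4)@(5, 9): e=[15,-6,27] → ·
    (1,5)@(3, 11): e=[13,14,9] → █
    (2,5)@(5, 11): e=[23,-14,27] → ·
    (1,6)@(3, 13): e=[21,6,9] → █
    (2,6)@(5, 13): e=[31,-22,27] → ·
    (1,7)@(3, 15): e=[29,-2,9] → ·
  covered (4 px):
    · · · · · · · ·
    · · · · · · · ·
    · · · · · · · ·
    · · █ · · · · ·
    · █ · · · · · ·
    · █ · · · · · ·
    · █ · · · · · ·
    · · · · · · · ·
    · · · · · · · ·
    · · · · · · · ·
    · · · · · · · ·
    · · · · · · · ·
T1:
  2·area = 36
  edge (6, 4)→(6, 13): d=(0,9) right/bottom  bias=-1
  edge (6, 13)→(2, 18): d=(-4,5) right/bottom  bias=-1
  edge (2, 18)→(6, 4): d=(4,-14) top-left  bias=+0
    (2,4)@(5, 9): e=[9,21,6] → █
    (3,4)@(7, 9): e=[-9,11,34] → ·
    (2,5)@(5, 11): e=[9,13,14] → █
    (3,5)@(7, 11): e=[-9,3,42] → ·
    (2,6)@(5, 13): e=[9,5,22] → █
    (3,6)@(7, 13): e=[-9,-5,50] → ·
    (1,7)@(3, 15): e=[27,7,2] → █
    (2,7)@(5, 15): e=[9,-3,30] → ·
    (1,8)@(3, 17): e=[27,-1,10] → ·
  covered (4 px):
    · · · · · · · ·
    · · · · · · · ·
    · · · · · · · ·
    · · · · · · · ·
    · · █ · · · · ·
    · · █ · · · · ·
    · · █ · · · · ·
    · █ · · · · · ·
    · · · · · · · ·
    · · · · · · · ·
    · · · · · · · ·
    · · · · · · · ·
T2:
  2·area = 36
  edge (4, 13)→(0, 14): d=(-4,1) right/bottom  bias=-1
  edge (0, 14)→(0, 5): d=(0,-9) top-left  bias=+0
  edge (0, 5)→(4, 13): d=(4,8) right/bottom  bias=-1
    (0,3)@(1, 7): e=[27,9,0] → ·  [on edge]
    (0,4)@(1, 9): e=[19,9,8] → █
    (1,4)@(3, 9): e=[17,27,-8] → ·
    (0,5)@(1, 11): e=[11,9,16] → █
    (1,5)@(3, 11): e=[9,27,0] → ·  [on edge]
    (0,6)@(1, 13): e=[3,9,24] → █
    (1,6)@(3, 13): e=[1,27,8] → █
    (2,6)@(5, 13): e=[-1,45,-8] → ·
    (0,7)@(1, 15): e=[-5,9,32] → ·
    (1,7)@(3, 15): e=[-7,27,16] → ·
    (2,7)@(5, 15): e=[-9,45,0] → ·  [on edge]
    (3,9)@(7, 19): e=[-27,63,0] → ·  [on edge]
    (4,11)@(9, 23): e=[-45,81,0] → ·  [on edge]
  covered (4 px):
    · · · · · · · ·
    · · · · · · · ·
    · · · · · · · ·
    · · · · · · · ·
    █ · · · · · · ·
    █ · · · · · · ·
    █ █ · · · · · ·
    · · · · · · · ·
    · · · · · · · ·
    · · · · · · · ·
    · · · · · · · ·
    · · · · · · · ·
T3:
  2·area = 60
  edge (4, 8)→(10, 20): d=(6,12) right/bottom  bias=-1
  edge (10, 20)→(0, 10): d=(-10,-10) top-left  bias=+0
  edge (0, 10)→(4, 8): d=(4,-2) top-left  bias=+0
    (1,4)@(3, 9): e=[18,40,2] → █
    (2,4)@(5, 9): e=[-6,60,6] → ·
    (0,5)@(1, 11): e=[54,0,6] → █  [on edge]
    (2,5)@(5, 11): e=[6,40,14] → █
    (3,5)@(7, 11): e=[-18,60,18] → ·
    (0,6)@(1, 13): e=[66,-20,14] → ·
    (1,6)@(3, 13): e=[42,0,18] → █  [on edge]
    (3,6)@(7, 13): e=[-6,40,26] → ·
    (1,7)@(3, 15): e=[54,-20,26] → ·
    (2,7)@(5, 15): e=[30,0,30] → █  [on edge]
    (3,7)@(7, 15): e=[6,20,34] → █
    (4,7)@(9, 15): e=[-18,40,38] → ·
    (3,8)@(7, 17): e=[18,0,42] → █  [on edge]
    (4,9)@(9, 19): e=[6,0,54] → █  [on edge]
    (5,10)@(11, 21): e=[-6,0,66] → ·  [on edge]
    (6,11)@(13, 23): e=[-18,0,78] → ·  [on edge]
  covered (10 px):
    · · · · · · · ·
    · · · · · · · ·
    · · · · · · · ·
    · · · · · · · ·
    · █ · · · · · ·
    █ █ █ · · · · ·
    · █ █ · · · · ·
    · · █ █ · · · ·
    · · · █ · · · ·
    · · · · █ · · ·
    · · · · · · · ·
    · · · · · · · ·
T4:
  2·area = 112  (B↔C swapped to make it positive)
  edge (12, 0)→(16, 14): d=(4,14) right/bottom  bias=-1
  edge (16, 14)→(8, 14): d=(-8,0) right/bottom  bias=-1
  edge (8, 14)→(12, 0): d=(4,-14) top-left  bias=+0
    (5,2)@(11, 5): e=[34,72,6] → █
    (6,2)@(13, 5): e=[6,72,34] → █
    (7,2)@(15, 5): e=[-22,72,62] → ·
    (5,3)@(11, 7): e=[42,56,14] → █
    (7,3)@(15, 7): e=[-14,56,70] → ·
    (5,4)@(11, 9): e=[50,40,22] → █
    (7,4)@(15, 9): e=[-6,40,78] → ·
    (4,5)@(9, 11): e=[86,24,2] → █
    (7,5)@(15, 11): e=[2,24,86] → █
    (4,6)@(9, 13): e=[94,8,10] → █
    (4,7)@(9, 15): e=[102,-8,18] → ·
    (5,7)@(11, 15): e=[74,-8,46] → ·
  covered (14 px):
    · · · · · · · ·
    · · · · · · · ·
    · · · · · █ █ ·
    · · · · · █ █ ·
    · · · · · █ █ ·
    · · · · █ █ █ █
    · · · · █ █ █ █
    · · · · · · · ·
    · · · · · · · ·
    · · · · · · · ·
    · · · · · · · ·
    · · · · · · · ·

Result: 36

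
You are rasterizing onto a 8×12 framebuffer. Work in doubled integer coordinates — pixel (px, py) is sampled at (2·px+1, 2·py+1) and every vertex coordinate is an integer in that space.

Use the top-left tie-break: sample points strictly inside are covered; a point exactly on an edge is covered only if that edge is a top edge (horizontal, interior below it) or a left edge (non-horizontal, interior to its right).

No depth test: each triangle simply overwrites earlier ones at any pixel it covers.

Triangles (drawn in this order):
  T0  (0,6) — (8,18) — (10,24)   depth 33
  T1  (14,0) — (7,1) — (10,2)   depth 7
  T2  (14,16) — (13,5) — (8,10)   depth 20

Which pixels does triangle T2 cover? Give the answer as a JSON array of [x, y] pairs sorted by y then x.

T0:
  2·area = 24
  edge (0, 6)→(8, 18): d=(8,12) right/bottom  bias=-1
  edge (8, 18)→(10, 24): d=(2,6) right/bottom  bias=-1
  edge (10, 24)→(0, 6): d=(-10,-18) top-left  bias=+0
    (1,1)@(3, 3): e=[-60,0,84] → ·  [on edge]
    (2,4)@(5, 9): e=[-36,0,60] → ·  [on edge]
    (1,5)@(3, 11): e=[4,16,4] → #
    (2,5)@(5, 11): e=[-20,4,40] → ·
    (1,6)@(3, 13): e=[20,20,-16] → ·
    (2,7)@(5, 15): e=[12,12,0] → #  [on edge]
    (3,7)@(7, 15): e=[-12,0,36] → ·  [on edge]
    (2,8)@(5, 17): e=[28,16,-20] → ·
    (3,8)@(7, 17): e=[4,4,16] → #
    (4,8)@(9, 17): e=[-20,-8,52] → ·
    (3,9)@(7, 19): e=[20,8,-4] → ·
    (4,10)@(9, 21): e=[12,0,12] → ·  [on edge]
  covered (3 px):
    · · · · · · · ·
    · · · · · · · ·
    · · · · · · · ·
    · · · · · · · ·
    · · · · · · · ·
    · # · · · · · ·
    · · · · · · · ·
    · · # · · · · ·
    · · · # · · · ·
    · · · · · · · ·
    · · · · · · · ·
    · · · · · · · ·
T1:
  2·area = 10  (B↔C swapped to make it positive)
  edge (14, 0)→(10, 2): d=(-4,2) right/bottom  bias=-1
  edge (10, 2)→(7, 1): d=(-3,-1) top-left  bias=+0
  edge (7, 1)→(14, 0): d=(7,-1) top-left  bias=+0
    (3,0)@(7, 1): e=[10,0,0] → #  [on edge]
    (4,0)@(9, 1): e=[6,2,2] → #
    (5,0)@(11, 1): e=[2,4,4] → #
    (6,0)@(13, 1): e=[-2,6,6] → ·
    (3,1)@(7, 3): e=[2,-6,14] → ·
    (4,1)@(9, 3): e=[-2,-4,16] → ·
    (5,1)@(11, 3): e=[-6,-2,18] → ·
    (6,1)@(13, 3): e=[-10,0,20] → ·  [on edge]
  covered (3 px):
    · · · # # # · ·
    · · · · · · · ·
    · · · · · · · ·
    · · · · · · · ·
    · · · · · · · ·
    · · · · · · · ·
    · · · · · · · ·
    · · · · · · · ·
    · · · · · · · ·
    · · · · · · · ·
    · · · · · · · ·
    · · · · · · · ·
T2:
  2·area = 60  (B↔C swapped to make it positive)
  edge (14, 16)→(8, 10): d=(-6,-6) top-left  bias=+0
  edge (8, 10)→(13, 5): d=(5,-5) top-left  bias=+0
  edge (13, 5)→(14, 16): d=(1,11) right/bottom  bias=-1
    (0,1)@(1, 3): e=[0,-70,130] → ·  [on edge]
    (7,1)@(15, 3): e=[84,0,-24] → ·  [on edge]
    (1,2)@(3, 5): e=[0,-50,110] → ·  [on edge]
    (6,2)@(13, 5): e=[60,0,0] → ·  [on edge]
    (2,3)@(5, 7): e=[0,-30,90] → ·  [on edge]
    (5,3)@(11, 7): e=[36,0,24] → #  [on edge]
    (6,3)@(13, 7): e=[48,10,2] → #
    (7,3)@(15, 7): e=[60,20,-20] → ·
    (3,4)@(7, 9): e=[0,-10,70] → ·  [on edge]
    (4,4)@(9, 9): e=[12,0,48] → #  [on edge]
    (7,4)@(15, 9): e=[48,30,-18] → ·
    (3,5)@(7, 11): e=[-12,0,72] → ·  [on edge]
    (4,5)@(9, 11): e=[0,10,50] → #  [on edge]
    (2,6)@(5, 13): e=[-36,0,96] → ·  [on edge]
    (5,6)@(11, 13): e=[0,30,30] → #  [on edge]
    (1,7)@(3, 15): e=[-60,0,120] → ·  [on edge]
    (6,7)@(13, 15): e=[0,50,10] → #  [on edge]
    (0,8)@(1, 17): e=[-84,0,144] → ·  [on edge]
    (7,8)@(15, 17): e=[0,70,-10] → ·  [on edge]
  covered (11 px):
    · · · · · · · ·
    · · · · · · · ·
    · · · · · · · ·
    · · · · · # # ·
    · · · · # # # ·
    · · · · # # # ·
    · · · · · # # ·
    · · · · · · # ·
    · · · · · · · ·
    · · · · · · · ·
    · · · · · · · ·
    · · · · · · · ·

Answer: [[5,3],[6,3],[4,4],[5,4],[6,4],[4,5],[5,5],[6,5],[5,6],[6,6],[6,7]]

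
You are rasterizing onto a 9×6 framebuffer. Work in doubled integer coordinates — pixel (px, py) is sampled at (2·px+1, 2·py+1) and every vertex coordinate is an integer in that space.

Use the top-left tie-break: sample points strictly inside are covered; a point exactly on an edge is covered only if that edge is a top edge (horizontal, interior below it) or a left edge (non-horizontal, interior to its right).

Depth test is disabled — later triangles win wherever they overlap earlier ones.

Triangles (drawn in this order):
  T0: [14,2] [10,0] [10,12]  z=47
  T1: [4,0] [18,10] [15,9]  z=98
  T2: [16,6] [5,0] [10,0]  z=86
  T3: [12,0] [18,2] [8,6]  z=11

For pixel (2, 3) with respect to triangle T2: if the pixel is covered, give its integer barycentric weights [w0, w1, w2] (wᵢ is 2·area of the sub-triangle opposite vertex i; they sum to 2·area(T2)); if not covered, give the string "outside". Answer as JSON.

T0:
  2·area = 48  (B↔C swapped to make it positive)
  edge (14, 2)→(10, 12): d=(-4,10) right/bottom  bias=-1
  edge (10, 12)→(10, 0): d=(0,-12) top-left  bias=+0
  edge (10, 0)→(14, 2): d=(4,2) right/bottom  bias=-1
    (5,0)@(11, 1): e=[34,12,2] → #
    (6,0)@(13, 1): e=[14,36,-2] → ·
    (5,1)@(11, 3): e=[26,12,10] → #
    (6,1)@(13, 3): e=[6,36,6] → #
    (7,1)@(15, 3): e=[-14,60,2] → ·
    (5,2)@(11, 5): e=[18,12,18] → #
    (6,2)@(13, 5): e=[-2,36,14] → ·
    (5,3)@(11, 7): e=[10,12,26] → #
    (6,3)@(13, 7): e=[-10,36,22] → ·
    (5,4)@(11, 9): e=[2,12,34] → #
    (6,4)@(13, 9): e=[-18,36,30] → ·
    (5,5)@(11, 11): e=[-6,12,42] → ·
  covered (6 px):
    · · · · · # · · ·
    · · · · · # # · ·
    · · · · · # · · ·
    · · · · · # · · ·
    · · · · · # · · ·
    · · · · · · · · ·
T1:
  2·area = 16
  edge (4, 0)→(18, 10): d=(14,10) right/bottom  bias=-1
  edge (18, 10)→(15, 9): d=(-3,-1) top-left  bias=+0
  edge (15, 9)→(4, 0): d=(-11,-9) top-left  bias=+0
    (1,2)@(3, 5): e=[80,0,-64] → ·  [on edge]
    (5,2)@(11, 5): e=[0,8,8] → ·  [on edge]
    (4,3)@(9, 7): e=[48,0,-32] → ·  [on edge]
    (6,3)@(13, 7): e=[8,4,4] → #
    (7,3)@(15, 7): e=[-12,6,22] → ·
    (6,4)@(13, 9): e=[36,-2,-18] → ·
    (7,4)@(15, 9): e=[16,0,0] → #  [on edge]
    (8,4)@(17, 9): e=[-4,2,18] → ·
    (7,5)@(15, 11): e=[44,-6,-22] → ·
  covered (2 px):
    · · · · · · · · ·
    · · · · · · · · ·
    · · · · · · · · ·
    · · · · · · # · ·
    · · · · · · · # ·
    · · · · · · · · ·
T2:
  2·area = 30
  edge (16, 6)→(5, 0): d=(-11,-6) top-left  bias=+0
  edge (5, 0)→(10, 0): d=(5,0) top-left  bias=+0
  edge (10, 0)→(16, 6): d=(6,6) right/bottom  bias=-1
    (3,0)@(7, 1): e=[1,5,24] → #
    (4,0)@(9, 1): e=[13,5,12] → #
    (5,0)@(11, 1): e=[25,5,0] → ·  [on edge]
    (3,1)@(7, 3): e=[-21,15,36] → ·
    (4,1)@(9, 3): e=[-9,15,24] → ·
    (5,1)@(11, 3): e=[3,15,12] → #
    (6,1)@(13, 3): e=[15,15,0] → ·  [on edge]
    (5,2)@(11, 5): e=[-19,25,24] → ·
    (7,2)@(15, 5): e=[5,25,0] → ·  [on edge]
    (8,3)@(17, 7): e=[-5,35,0] → ·  [on edge]
  covered (3 px):
    · · · # # · · · ·
    · · · · · # · · ·
    · · · · · · · · ·
    · · · · · · · · ·
    · · · · · · · · ·
    · · · · · · · · ·
T3:
  2·area = 44
  edge (12, 0)→(18, 2): d=(6,2) right/bottom  bias=-1
  edge (18, 2)→(8, 6): d=(-10,4) right/bottom  bias=-1
  edge (8, 6)→(12, 0): d=(4,-6) top-left  bias=+0
    (6,0)@(13, 1): e=[4,30,10] → #
    (7,0)@(15, 1): e=[0,22,22] → ·  [on edge]
    (5,1)@(11, 3): e=[20,18,6] → #
    (7,1)@(15, 3): e=[12,2,30] → #
    (8,1)@(17, 3): e=[8,-6,42] → ·
    (4,2)@(9, 5): e=[36,6,2] → #
    (5,2)@(11, 5): e=[32,-2,14] → ·
    (6,2)@(13, 5): e=[28,-10,26] → ·
    (7,2)@(15, 5): e=[24,-18,38] → ·
    (4,3)@(9, 7): e=[48,-14,10] → ·
  covered (5 px):
    · · · · · · # · ·
    · · · · · # # # ·
    · · · · # · · · ·
    · · · · · · · · ·
    · · · · · · · · ·
    · · · · · · · · ·

Answer: "outside"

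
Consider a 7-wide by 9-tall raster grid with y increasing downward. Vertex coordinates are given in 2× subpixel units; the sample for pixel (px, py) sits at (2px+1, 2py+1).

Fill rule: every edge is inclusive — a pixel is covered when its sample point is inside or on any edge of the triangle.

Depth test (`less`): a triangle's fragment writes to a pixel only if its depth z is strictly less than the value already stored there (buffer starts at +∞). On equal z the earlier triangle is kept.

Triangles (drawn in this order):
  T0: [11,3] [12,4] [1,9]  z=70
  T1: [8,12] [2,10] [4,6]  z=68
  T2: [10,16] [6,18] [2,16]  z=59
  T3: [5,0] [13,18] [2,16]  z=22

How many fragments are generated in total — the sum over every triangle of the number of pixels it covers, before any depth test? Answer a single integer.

T0:
  2·area = 16
  edge (11, 3)→(12, 4): d=(1,1) inclusive
  edge (12, 4)→(1, 9): d=(-11,5) inclusive
  edge (1, 9)→(11, 3): d=(10,-6) inclusive
    (4,0)@(9, 1): e=[0,48,-32] → .  [on edge]
    (5,1)@(11, 3): e=[0,16,0] → X  [on edge]
    (6,1)@(13, 3): e=[-2,6,12] → .
    (4,2)@(9, 5): e=[4,4,8] → X
    (5,2)@(11, 5): e=[2,-6,20] → .
    (6,2)@(13, 5): e=[0,-16,32] → .  [on edge]
    (2,3)@(5, 7): e=[10,2,4] → X
    (3,3)@(7, 7): e=[8,-8,16] → .
    (4,3)@(9, 7): e=[6,-18,28] → .
    (0,4)@(1, 9): e=[16,0,0] → X  [on edge]
    (1,4)@(3, 9): e=[14,-10,12] → .
    (2,4)@(5, 9): e=[12,-20,24] → .
  covered (4 px):
    . . . . . . .
    . . . . . X .
    . . . . X . .
    . . X . . . .
    X . . . . . .
    . . . . . . .
    . . . . . . .
    . . . . . . .
    . . . . . . .
T1:
  2·area = 28
  edge (8, 12)→(2, 10): d=(-6,-2) inclusive
  edge (2, 10)→(4, 6): d=(2,-4) inclusive
  edge (4, 6)→(8, 12): d=(4,6) inclusive
    (1,4)@(3, 9): e=[8,2,18] → X
    (2,4)@(5, 9): e=[12,10,6] → X
    (3,4)@(7, 9): e=[16,18,-6] → .
    (1,5)@(3, 11): e=[-4,6,26] → .
    (2,5)@(5, 11): e=[0,14,14] → X  [on edge]
    (3,5)@(7, 11): e=[4,22,2] → X
    (4,5)@(9, 11): e=[8,30,-10] → .
    (2,6)@(5, 13): e=[-12,18,22] → .
    (3,6)@(7, 13): e=[-8,26,10] → .
    (5,6)@(11, 13): e=[0,42,-14] → .  [on edge]
  covered (4 px):
    . . . . . . .
    . . . . . . .
    . . . . . . .
    . . . . . . .
    . X X . . . .
    . . X X . . .
    . . . . . . .
    . . . . . . .
    . . . . . . .
T2:
  2·area = 16
  edge (10, 16)→(6, 18): d=(-4,2) inclusive
  edge (6, 18)→(2, 16): d=(-4,-2) inclusive
  edge (2, 16)→(10, 16): d=(8,0) inclusive
    (2,8)@(5, 17): e=[6,2,8] → X
    (3,8)@(7, 17): e=[2,6,8] → X
    (4,8)@(9, 17): e=[-2,10,8] → .
  covered (2 px):
    . . . . . . .
    . . . . . . .
    . . . . . . .
    . . . . . . .
    . . . . . . .
    . . . . . . .
    . . . . . . .
    . . . . . . .
    . . X X . . .
T3:
  2·area = 182
  edge (5, 0)→(13, 18): d=(8,18) inclusive
  edge (13, 18)→(2, 16): d=(-11,-2) inclusive
  edge (2, 16)→(5, 0): d=(3,-16) inclusive
    (2,0)@(5, 1): e=[8,171,3] → X
    (3,0)@(7, 1): e=[-28,175,35] → .
    (2,1)@(5, 3): e=[24,149,9] → X
    (3,1)@(7, 3): e=[-12,153,41] → .
    (2,2)@(5, 5): e=[40,127,15] → X
    (3,2)@(7, 5): e=[4,131,47] → X
    (4,2)@(9, 5): e=[-32,135,79] → .
    (2,3)@(5, 7): e=[56,105,21] → X
    (4,3)@(9, 7): e=[-16,113,85] → .
    (2,4)@(5, 9): e=[72,83,27] → X
    (4,4)@(9, 9): e=[0,91,91] → X  [on edge]
    (5,4)@(11, 9): e=[-36,95,123] → .
  covered (24 px):
    . . X . . . .
    . . X . . . .
    . . X X . . .
    . . X X . . .
    . . X X X . .
    . X X X X . .
    . X X X X . .
    . X X X X X .
    . . . . X X .

Result: 34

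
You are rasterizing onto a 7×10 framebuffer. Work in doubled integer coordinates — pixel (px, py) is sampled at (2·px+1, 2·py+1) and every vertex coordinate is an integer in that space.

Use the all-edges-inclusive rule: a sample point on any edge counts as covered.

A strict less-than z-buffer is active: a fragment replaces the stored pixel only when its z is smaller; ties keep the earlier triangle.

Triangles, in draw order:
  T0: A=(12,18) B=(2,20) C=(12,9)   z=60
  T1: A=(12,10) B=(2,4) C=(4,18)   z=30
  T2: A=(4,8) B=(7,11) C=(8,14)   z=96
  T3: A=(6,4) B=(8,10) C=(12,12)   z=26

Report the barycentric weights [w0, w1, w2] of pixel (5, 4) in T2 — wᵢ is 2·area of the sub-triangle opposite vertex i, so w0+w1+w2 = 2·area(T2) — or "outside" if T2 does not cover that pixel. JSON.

T0:
  2·area = 90
  edge (12, 18)→(2, 20): d=(-10,2) inclusive
  edge (2, 20)→(12, 9): d=(10,-11) inclusive
  edge (12, 9)→(12, 18): d=(0,9) inclusive
    (5,5)@(11, 11): e=[72,9,9] → #
    (6,5)@(13, 11): e=[68,31,-9] → ·
    (4,6)@(9, 13): e=[56,7,27] → #
    (6,6)@(13, 13): e=[48,51,-9] → ·
    (3,7)@(7, 15): e=[40,5,45] → #
    (6,7)@(13, 15): e=[28,71,-9] → ·
    (2,8)@(5, 17): e=[24,3,63] → #
    (6,8)@(13, 17): e=[8,91,-9] → ·
    (1,9)@(3, 19): e=[8,1,81] → #
    (3,9)@(7, 19): e=[0,45,45] → #  [on edge]
    (4,9)@(9, 19): e=[-4,67,27] → ·
    (5,9)@(11, 19): e=[-8,89,9] → ·
  covered (13 px):
    · · · · · · ·
    · · · · · · ·
    · · · · · · ·
    · · · · · · ·
    · · · · · · ·
    · · · · · # ·
    · · · · # # ·
    · · · # # # ·
    · · # # # # ·
    · # # # · · ·
T1:
  2·area = 128  (B↔C swapped to make it positive)
  edge (12, 10)→(4, 18): d=(-8,8) inclusive
  edge (4, 18)→(2, 4): d=(-2,-14) inclusive
  edge (2, 4)→(12, 10): d=(10,6) inclusive
    (1,2)@(3, 5): e=[112,12,4] → #
    (2,2)@(5, 5): e=[96,40,-8] → ·
    (1,3)@(3, 7): e=[96,8,24] → #
    (2,3)@(5, 7): e=[80,36,12] → #
    (3,3)@(7, 7): e=[64,64,0] → #  [on edge]
    (4,3)@(9, 7): e=[48,92,-12] → ·
    (1,4)@(3, 9): e=[80,4,44] → #
    (4,4)@(9, 9): e=[32,88,8] → #
    (5,4)@(11, 9): e=[16,116,-4] → ·
    (6,4)@(13, 9): e=[0,144,-16] → ·  [on edge]
    (1,5)@(3, 11): e=[64,0,64] → #  [on edge]
    (5,5)@(11, 11): e=[0,112,16] → #  [on edge]
    (4,6)@(9, 13): e=[0,80,48] → #  [on edge]
    (3,7)@(7, 15): e=[0,48,80] → #  [on edge]
    (2,8)@(5, 17): e=[0,16,112] → #  [on edge]
    (1,9)@(3, 19): e=[0,-16,144] → ·  [on edge]
  covered (19 px):
    · · · · · · ·
    · · · · · · ·
    · # · · · · ·
    · # # # · · ·
    · # # # # · ·
    · # # # # # ·
    · · # # # · ·
    · · # # · · ·
    · · # · · · ·
    · · · · · · ·
T2:
  2·area = 6
  edge (4, 8)→(7, 11): d=(3,3) inclusive
  edge (7, 11)→(8, 14): d=(1,3) inclusive
  edge (8, 14)→(4, 8): d=(-4,-6) inclusive
    (0,2)@(1, 5): e=[0,12,-6] → ·  [on edge]
    (2,2)@(5, 5): e=[-12,0,18] → ·  [on edge]
    (1,3)@(3, 7): e=[0,8,-2] → ·  [on edge]
    (2,4)@(5, 9): e=[0,4,2] → #  [on edge]
    (3,4)@(7, 9): e=[-6,-2,14] → ·
    (2,5)@(5, 11): e=[6,6,-6] → ·
    (3,5)@(7, 11): e=[0,0,6] → #  [on edge]
    (4,5)@(9, 11): e=[-6,-6,18] → ·
    (3,6)@(7, 13): e=[6,2,-2] → ·
    (4,6)@(9, 13): e=[0,-4,10] → ·  [on edge]
    (5,7)@(11, 15): e=[0,-8,14] → ·  [on edge]
    (4,8)@(9, 17): e=[12,0,-6] → ·  [on edge]
    (6,8)@(13, 17): e=[0,-12,18] → ·  [on edge]
  covered (2 px):
    · · · · · · ·
    · · · · · · ·
    · · · · · · ·
    · · · · · · ·
    · · # · · · ·
    · · · # · · ·
    · · · · · · ·
    · · · · · · ·
    · · · · · · ·
    · · · · · · ·
T3:
  2·area = 20  (B↔C swapped to make it positive)
  edge (6, 4)→(12, 12): d=(6,8) inclusive
  edge (12, 12)→(8, 10): d=(-4,-2) inclusive
  edge (8, 10)→(6, 4): d=(-2,-6) inclusive
    (2,0)@(5, 1): e=[-10,30,0] → ·  [on edge]
    (3,3)@(7, 7): e=[10,10,0] → #  [on edge]
    (4,3)@(9, 7): e=[-6,14,12] → ·
    (3,4)@(7, 9): e=[22,2,-4] → ·
    (4,4)@(9, 9): e=[6,6,8] → #
    (5,4)@(11, 9): e=[-10,10,20] → ·
    (4,5)@(9, 11): e=[18,-2,4] → ·
    (5,5)@(11, 11): e=[2,2,16] → #
    (6,5)@(13, 11): e=[-14,6,28] → ·
    (4,6)@(9, 13): e=[30,-10,0] → ·  [on edge]
    (5,6)@(11, 13): e=[14,-6,12] → ·
    (5,9)@(11, 19): e=[50,-30,0] → ·  [on edge]
  covered (3 px):
    · · · · · · ·
    · · · · · · ·
    · · · · · · ·
    · · · # · · ·
    · · · · # · ·
    · · · · · # ·
    · · · · · · ·
    · · · · · · ·
    · · · · · · ·
    · · · · · · ·

Final: "outside"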